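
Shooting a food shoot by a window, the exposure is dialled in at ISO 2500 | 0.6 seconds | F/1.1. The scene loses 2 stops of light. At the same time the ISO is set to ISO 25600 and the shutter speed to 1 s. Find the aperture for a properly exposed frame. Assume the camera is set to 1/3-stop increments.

Scene light: 2 stops darker.
ISO: 2500 → 3200 → 4000 → 5000 → 6400 → 8000 → 10000 → 12800 → 16000 → 20000 → 25600 — 3 1/3 stops raised (brighter).
Shutter speed: 0.6 → 0.8 → 1 — 2/3 stop longer (brighter).
Net so far: 2 stops brighter. Aperture: f/1.1 → f/1.2 → f/1.4 → f/1.6 → f/1.8 → f/2 → f/2.2.

f/2.2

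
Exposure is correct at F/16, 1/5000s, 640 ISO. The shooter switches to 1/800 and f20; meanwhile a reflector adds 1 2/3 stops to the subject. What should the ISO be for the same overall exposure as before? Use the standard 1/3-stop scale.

ISO 50

Scene light: 1 2/3 stops brighter.
Shutter speed: 1/5000 → 1/4000 → 1/3200 → 1/2500 → 1/2000 → 1/1600 → 1/1250 → 1/1000 → 1/800 — 2 2/3 stops slower (brighter).
Aperture: f/16 → f/18 → f/20 — 2/3 stop smaller aperture (darker).
Net so far: 3 2/3 stops brighter. ISO: 640 → 500 → 400 → 320 → 250 → 200 → 160 → 125 → 100 → 80 → 64 → 50.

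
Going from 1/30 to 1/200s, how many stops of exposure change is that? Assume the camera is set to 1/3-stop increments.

1/30 → 1/40 → 1/50 → 1/60 → 1/80 → 1/100 → 1/125 → 1/160 → 1/200 — count the steps: 8 third-stops = 2 2/3 stops.

2 2/3 stops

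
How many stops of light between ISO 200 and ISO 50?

2 stops

200 → 100 → 50 — count the steps: 2 stops.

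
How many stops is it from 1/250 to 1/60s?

2 stops

1/250 → 1/125 → 1/60 — count the steps: 2 stops.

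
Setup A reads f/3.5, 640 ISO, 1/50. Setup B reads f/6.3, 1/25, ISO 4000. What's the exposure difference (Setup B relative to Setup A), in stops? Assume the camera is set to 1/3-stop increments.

2 stops brighter

Aperture: f/3.5 → f/4 → f/4.5 → f/5 → f/5.6 → f/6.3 — 1 2/3 stops smaller aperture (darker).
Shutter speed: 1/50 → 1/40 → 1/30 → 1/25 — 1 stop longer (brighter).
ISO: 640 → 800 → 1000 → 1250 → 1600 → 2000 → 2500 → 3200 → 4000 — 2 2/3 stops higher (brighter).
Net: −1 2/3 +1 +2 2/3 = +2 stops.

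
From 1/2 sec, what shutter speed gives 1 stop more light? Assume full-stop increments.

Shutter speed: 1/2 → 1 — 1 stop longer (brighter).

1 s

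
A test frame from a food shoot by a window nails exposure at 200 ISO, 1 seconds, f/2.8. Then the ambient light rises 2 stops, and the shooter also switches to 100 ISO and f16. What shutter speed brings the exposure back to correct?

Scene light: 2 stops brighter.
ISO: 200 → 100 — 1 stop dropped (darker).
Aperture: f/2.8 → f/4 → f/5.6 → f/8 → f/11 → f/16 — 5 stops stopped down (darker).
Net so far: 4 stops darker. Shutter speed: 1 → 2 → 4 → 8 → 15.

15 s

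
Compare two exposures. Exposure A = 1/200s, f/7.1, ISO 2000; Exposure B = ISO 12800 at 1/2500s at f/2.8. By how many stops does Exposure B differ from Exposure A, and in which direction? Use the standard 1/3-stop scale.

1 2/3 stops brighter

Aperture: f/7.1 → f/6.3 → f/5.6 → f/5 → f/4.5 → f/4 → f/3.5 → f/3.2 → f/2.8 — 2 2/3 stops wider (brighter).
Shutter speed: 1/200 → 1/250 → 1/320 → 1/400 → 1/500 → 1/640 → 1/800 → 1/1000 → 1/1250 → 1/1600 → 1/2000 → 1/2500 — 3 2/3 stops shorter (darker).
ISO: 2000 → 2500 → 3200 → 4000 → 5000 → 6400 → 8000 → 10000 → 12800 — 2 2/3 stops higher (brighter).
Net: +2 2/3 −3 2/3 +2 2/3 = +1 2/3 stops.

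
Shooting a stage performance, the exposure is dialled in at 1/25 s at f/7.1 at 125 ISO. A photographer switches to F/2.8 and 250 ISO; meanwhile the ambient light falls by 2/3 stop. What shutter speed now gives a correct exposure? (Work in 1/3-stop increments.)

Scene light: 2/3 stop darker.
Aperture: f/7.1 → f/6.3 → f/5.6 → f/5 → f/4.5 → f/4 → f/3.5 → f/3.2 → f/2.8 — 2 2/3 stops opened up (brighter).
ISO: 125 → 160 → 200 → 250 — 1 stop raised (brighter).
Net so far: 3 stops brighter. Shutter speed: 1/25 → 1/30 → 1/40 → 1/50 → 1/60 → 1/80 → 1/100 → 1/125 → 1/160 → 1/200.

1/200s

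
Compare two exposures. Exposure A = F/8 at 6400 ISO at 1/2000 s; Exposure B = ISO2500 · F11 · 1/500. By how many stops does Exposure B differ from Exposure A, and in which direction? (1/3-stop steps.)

1/3 stop darker

Aperture: f/8 → f/9 → f/10 → f/11 — 1 stop narrower (darker).
Shutter speed: 1/2000 → 1/1600 → 1/1250 → 1/1000 → 1/800 → 1/640 → 1/500 — 2 stops slower (brighter).
ISO: 6400 → 5000 → 4000 → 3200 → 2500 — 1 1/3 stops dropped (darker).
Net: −1 +2 −1 1/3 = −1/3 stops.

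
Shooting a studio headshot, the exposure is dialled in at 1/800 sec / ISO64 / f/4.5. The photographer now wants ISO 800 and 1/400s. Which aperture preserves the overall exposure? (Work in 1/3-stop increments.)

ISO: 64 → 80 → 100 → 125 → 160 → 200 → 250 → 320 → 400 → 500 → 640 → 800 — 3 2/3 stops higher (brighter).
Shutter speed: 1/800 → 1/640 → 1/500 → 1/400 — 1 stop longer (brighter).
Net change so far: 4 2/3 stops brighter. Offset with the aperture: f/4.5 → f/5 → f/5.6 → f/6.3 → f/7.1 → f/8 → f/9 → f/10 → f/11 → f/13 → f/14 → f/16 → f/18 → f/20 → f/22.

f/22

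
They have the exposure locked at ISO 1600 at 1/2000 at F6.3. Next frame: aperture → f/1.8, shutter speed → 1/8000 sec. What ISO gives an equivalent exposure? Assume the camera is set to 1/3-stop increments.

Aperture: f/6.3 → f/5.6 → f/5 → f/4.5 → f/4 → f/3.5 → f/3.2 → f/2.8 → f/2.5 → f/2.2 → f/2 → f/1.8 — 3 2/3 stops wider (brighter).
Shutter speed: 1/2000 → 1/2500 → 1/3200 → 1/4000 → 1/5000 → 1/6400 → 1/8000 — 2 stops faster (darker).
Net change so far: 1 2/3 stops brighter. Offset with the ISO: 1600 → 1250 → 1000 → 800 → 640 → 500.

ISO 500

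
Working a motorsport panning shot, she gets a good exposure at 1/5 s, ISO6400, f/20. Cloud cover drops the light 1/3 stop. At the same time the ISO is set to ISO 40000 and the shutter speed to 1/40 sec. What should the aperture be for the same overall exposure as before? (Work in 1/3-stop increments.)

Scene light: 1/3 stop darker.
ISO: 6400 → 8000 → 10000 → 12800 → 16000 → 20000 → 25600 → 32000 → 40000 — 2 2/3 stops higher (brighter).
Shutter speed: 1/5 → 1/6 → 1/8 → 1/10 → 1/13 → 1/15 → 1/20 → 1/25 → 1/30 → 1/40 — 3 stops shorter (darker).
Net so far: 2/3 stop darker. Aperture: f/20 → f/18 → f/16.

f/16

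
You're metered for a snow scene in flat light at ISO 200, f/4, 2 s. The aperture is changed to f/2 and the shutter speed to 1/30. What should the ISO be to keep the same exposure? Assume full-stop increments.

Aperture: f/4 → f/2.8 → f/2 — 2 stops opened up (brighter).
Shutter speed: 2 → 1 → 1/2 → 1/4 → 1/8 → 1/15 → 1/30 — 6 stops faster (darker).
Net change so far: 4 stops darker. Offset with the ISO: 200 → 400 → 800 → 1600 → 3200.

ISO 3200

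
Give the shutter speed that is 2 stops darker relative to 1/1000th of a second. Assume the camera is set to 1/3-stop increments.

Shutter speed: 1/1000 → 1/1250 → 1/1600 → 1/2000 → 1/2500 → 1/3200 → 1/4000 — 2 stops faster (darker).

1/4000s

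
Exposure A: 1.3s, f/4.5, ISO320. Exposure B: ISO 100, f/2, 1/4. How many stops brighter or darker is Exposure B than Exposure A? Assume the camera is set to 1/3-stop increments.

1 2/3 stops darker

Aperture: f/4.5 → f/4 → f/3.5 → f/3.2 → f/2.8 → f/2.5 → f/2.2 → f/2 — 2 1/3 stops opened up (brighter).
Shutter speed: 1.3 → 1 → 0.8 → 0.6 → 0.5 → 0.4 → 0.3 → 1/4 — 2 1/3 stops shorter (darker).
ISO: 320 → 250 → 200 → 160 → 125 → 100 — 1 2/3 stops dropped (darker).
Net: +2 1/3 −2 1/3 −1 2/3 = −1 2/3 stops.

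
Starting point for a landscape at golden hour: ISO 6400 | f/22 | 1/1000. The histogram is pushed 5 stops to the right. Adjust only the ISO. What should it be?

Overexposed by 5 stops → need 5 stops darker.
ISO: 6400 → 3200 → 1600 → 800 → 400 → 200.

ISO 200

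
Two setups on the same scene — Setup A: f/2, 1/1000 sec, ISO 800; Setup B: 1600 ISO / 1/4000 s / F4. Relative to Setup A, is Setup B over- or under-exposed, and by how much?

3 stops darker

Aperture: f/2 → f/2.8 → f/4 — 2 stops smaller aperture (darker).
Shutter speed: 1/1000 → 1/2000 → 1/4000 — 2 stops faster (darker).
ISO: 800 → 1600 — 1 stop raised (brighter).
Net: −2 −2 +1 = −3 stops.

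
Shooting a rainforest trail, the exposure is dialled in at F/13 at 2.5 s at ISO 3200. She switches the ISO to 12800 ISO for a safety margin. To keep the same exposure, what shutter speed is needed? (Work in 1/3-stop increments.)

ISO: 3200 → 4000 → 5000 → 6400 → 8000 → 10000 → 12800 — 2 stops higher (brighter).
Need 2 stops darker from the shutter speed: 2.5 → 2 → 1.6 → 1.3 → 1 → 0.8 → 0.6.

0.6 s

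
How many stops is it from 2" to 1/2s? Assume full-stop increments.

2 → 1 → 1/2 — count the steps: 2 stops.

2 stops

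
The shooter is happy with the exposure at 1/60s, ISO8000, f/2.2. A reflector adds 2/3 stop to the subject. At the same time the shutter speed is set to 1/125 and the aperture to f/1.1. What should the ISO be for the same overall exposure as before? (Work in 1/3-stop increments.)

Scene light: 2/3 stop brighter.
Shutter speed: 1/60 → 1/80 → 1/100 → 1/125 — 1 stop shorter (darker).
Aperture: f/2.2 → f/2 → f/1.8 → f/1.6 → f/1.4 → f/1.2 → f/1.1 — 2 stops wider (brighter).
Net so far: 1 2/3 stops brighter. ISO: 8000 → 6400 → 5000 → 4000 → 3200 → 2500.

ISO 2500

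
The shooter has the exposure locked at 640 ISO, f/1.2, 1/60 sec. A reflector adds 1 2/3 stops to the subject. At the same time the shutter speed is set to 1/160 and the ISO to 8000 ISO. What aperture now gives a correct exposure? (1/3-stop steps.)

Scene light: 1 2/3 stops brighter.
Shutter speed: 1/60 → 1/80 → 1/100 → 1/125 → 1/160 — 1 1/3 stops shorter (darker).
ISO: 640 → 800 → 1000 → 1250 → 1600 → 2000 → 2500 → 3200 → 4000 → 5000 → 6400 → 8000 — 3 2/3 stops raised (brighter).
Net so far: 4 stops brighter. Aperture: f/1.2 → f/1.4 → f/1.6 → f/1.8 → f/2 → f/2.2 → f/2.5 → f/2.8 → f/3.2 → f/3.5 → f/4 → f/4.5 → f/5.

f/5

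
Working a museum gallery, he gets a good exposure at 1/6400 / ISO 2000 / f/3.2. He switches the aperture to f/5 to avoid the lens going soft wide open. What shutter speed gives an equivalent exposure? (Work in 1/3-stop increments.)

1/2500s

Aperture: f/3.2 → f/3.5 → f/4 → f/4.5 → f/5 — 1 1/3 stops smaller aperture (darker).
Need 1 1/3 stops brighter from the shutter speed: 1/6400 → 1/5000 → 1/4000 → 1/3200 → 1/2500.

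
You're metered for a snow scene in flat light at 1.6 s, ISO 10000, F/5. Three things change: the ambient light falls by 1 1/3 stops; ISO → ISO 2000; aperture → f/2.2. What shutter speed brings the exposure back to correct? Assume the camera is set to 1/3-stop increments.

4 s

Scene light: 1 1/3 stops darker.
ISO: 10000 → 8000 → 6400 → 5000 → 4000 → 3200 → 2500 → 2000 — 2 1/3 stops dropped (darker).
Aperture: f/5 → f/4.5 → f/4 → f/3.5 → f/3.2 → f/2.8 → f/2.5 → f/2.2 — 2 1/3 stops opened up (brighter).
Net so far: 1 1/3 stops darker. Shutter speed: 1.6 → 2 → 2.5 → 3.2 → 4.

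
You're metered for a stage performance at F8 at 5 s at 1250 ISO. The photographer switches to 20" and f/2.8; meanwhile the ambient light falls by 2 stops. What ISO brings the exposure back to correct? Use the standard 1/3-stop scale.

ISO 160

Scene light: 2 stops darker.
Shutter speed: 5 → 6 → 8 → 10 → 13 → 15 → 20 — 2 stops slower (brighter).
Aperture: f/8 → f/7.1 → f/6.3 → f/5.6 → f/5 → f/4.5 → f/4 → f/3.5 → f/3.2 → f/2.8 — 3 stops larger aperture (brighter).
Net so far: 3 stops brighter. ISO: 1250 → 1000 → 800 → 640 → 500 → 400 → 320 → 250 → 200 → 160.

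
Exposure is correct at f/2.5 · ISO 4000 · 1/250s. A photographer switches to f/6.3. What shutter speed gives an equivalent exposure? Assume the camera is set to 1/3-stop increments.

1/40s

Aperture: f/2.5 → f/2.8 → f/3.2 → f/3.5 → f/4 → f/4.5 → f/5 → f/5.6 → f/6.3 — 2 2/3 stops stopped down (darker).
Need 2 2/3 stops brighter from the shutter speed: 1/250 → 1/200 → 1/160 → 1/125 → 1/100 → 1/80 → 1/60 → 1/50 → 1/40.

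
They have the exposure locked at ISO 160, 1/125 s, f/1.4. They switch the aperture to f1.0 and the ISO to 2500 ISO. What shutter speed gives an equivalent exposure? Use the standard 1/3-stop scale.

Aperture: f/1.4 → f/1.2 → f/1.1 → f/1.0 — 1 stop opened up (brighter).
ISO: 160 → 200 → 250 → 320 → 400 → 500 → 640 → 800 → 1000 → 1250 → 1600 → 2000 → 2500 — 4 stops raised (brighter).
Net change so far: 5 stops brighter. Offset with the shutter speed: 1/125 → 1/160 → 1/200 → 1/250 → 1/320 → 1/400 → 1/500 → 1/640 → 1/800 → 1/1000 → 1/1250 → 1/1600 → 1/2000 → 1/2500 → 1/3200 → 1/4000.

1/4000s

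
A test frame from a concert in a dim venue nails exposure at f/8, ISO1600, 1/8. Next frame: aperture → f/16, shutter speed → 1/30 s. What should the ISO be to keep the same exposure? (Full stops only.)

ISO 25600

Aperture: f/8 → f/11 → f/16 — 2 stops stopped down (darker).
Shutter speed: 1/8 → 1/15 → 1/30 — 2 stops faster (darker).
Net change so far: 4 stops darker. Offset with the ISO: 1600 → 3200 → 6400 → 12800 → 25600.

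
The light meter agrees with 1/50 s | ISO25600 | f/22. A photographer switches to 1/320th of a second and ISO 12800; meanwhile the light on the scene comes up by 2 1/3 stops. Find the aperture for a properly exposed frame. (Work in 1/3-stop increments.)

Scene light: 2 1/3 stops brighter.
Shutter speed: 1/50 → 1/60 → 1/80 → 1/100 → 1/125 → 1/160 → 1/200 → 1/250 → 1/320 — 2 2/3 stops shorter (darker).
ISO: 25600 → 20000 → 16000 → 12800 — 1 stop lower (darker).
Net so far: 1 1/3 stops darker. Aperture: f/22 → f/20 → f/18 → f/16 → f/14.

f/14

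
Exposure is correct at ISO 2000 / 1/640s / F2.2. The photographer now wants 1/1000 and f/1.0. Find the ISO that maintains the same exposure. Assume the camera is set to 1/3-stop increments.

Shutter speed: 1/640 → 1/800 → 1/1000 — 2/3 stop shorter (darker).
Aperture: f/2.2 → f/2 → f/1.8 → f/1.6 → f/1.4 → f/1.2 → f/1.1 → f/1.0 — 2 1/3 stops larger aperture (brighter).
Net change so far: 1 2/3 stops brighter. Offset with the ISO: 2000 → 1600 → 1250 → 1000 → 800 → 640.

ISO 640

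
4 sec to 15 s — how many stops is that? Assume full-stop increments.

4 → 8 → 15 — count the steps: 2 stops.

2 stops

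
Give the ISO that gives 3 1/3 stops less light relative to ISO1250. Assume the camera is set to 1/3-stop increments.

ISO: 1250 → 1000 → 800 → 640 → 500 → 400 → 320 → 250 → 200 → 160 → 125 — 3 1/3 stops dropped (darker).

ISO 125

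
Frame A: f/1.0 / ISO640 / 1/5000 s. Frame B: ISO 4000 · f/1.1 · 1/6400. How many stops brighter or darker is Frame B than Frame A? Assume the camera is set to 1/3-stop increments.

2 stops brighter

Aperture: f/1.0 → f/1.1 — 1/3 stop smaller aperture (darker).
Shutter speed: 1/5000 → 1/6400 — 1/3 stop faster (darker).
ISO: 640 → 800 → 1000 → 1250 → 1600 → 2000 → 2500 → 3200 → 4000 — 2 2/3 stops higher (brighter).
Net: −1/3 −1/3 +2 2/3 = +2 stops.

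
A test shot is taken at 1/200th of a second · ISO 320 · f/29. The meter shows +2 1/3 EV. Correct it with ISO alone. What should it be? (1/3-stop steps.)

Overexposed by 2 1/3 stops → need 2 1/3 stops darker.
ISO: 320 → 250 → 200 → 160 → 125 → 100 → 80 → 64.

ISO 64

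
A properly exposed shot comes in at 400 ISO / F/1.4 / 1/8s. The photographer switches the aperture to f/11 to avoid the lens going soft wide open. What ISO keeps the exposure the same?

ISO 25600

Aperture: f/1.4 → f/2 → f/2.8 → f/4 → f/5.6 → f/8 → f/11 — 6 stops smaller aperture (darker).
Need 6 stops brighter from the ISO: 400 → 800 → 1600 → 3200 → 6400 → 12800 → 25600.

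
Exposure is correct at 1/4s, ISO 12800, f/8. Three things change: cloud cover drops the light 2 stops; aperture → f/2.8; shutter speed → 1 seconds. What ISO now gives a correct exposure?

ISO 1600

Scene light: 2 stops darker.
Aperture: f/8 → f/5.6 → f/4 → f/2.8 — 3 stops opened up (brighter).
Shutter speed: 1/4 → 1/2 → 1 — 2 stops slower (brighter).
Net so far: 3 stops brighter. ISO: 12800 → 6400 → 3200 → 1600.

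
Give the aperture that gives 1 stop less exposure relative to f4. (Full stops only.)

Aperture: f/4 → f/5.6 — 1 stop narrower (darker).

f/5.6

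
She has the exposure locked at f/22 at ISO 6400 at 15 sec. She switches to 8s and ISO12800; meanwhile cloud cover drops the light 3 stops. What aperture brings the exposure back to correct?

f/8

Scene light: 3 stops darker.
Shutter speed: 15 → 8 — 1 stop shorter (darker).
ISO: 6400 → 12800 — 1 stop raised (brighter).
Net so far: 3 stops darker. Aperture: f/22 → f/16 → f/11 → f/8.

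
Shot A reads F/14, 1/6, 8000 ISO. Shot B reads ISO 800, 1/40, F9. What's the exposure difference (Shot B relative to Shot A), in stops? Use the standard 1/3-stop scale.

4 2/3 stops darker

Aperture: f/14 → f/13 → f/11 → f/10 → f/9 — 1 1/3 stops wider (brighter).
Shutter speed: 1/6 → 1/8 → 1/10 → 1/13 → 1/15 → 1/20 → 1/25 → 1/30 → 1/40 — 2 2/3 stops faster (darker).
ISO: 8000 → 6400 → 5000 → 4000 → 3200 → 2500 → 2000 → 1600 → 1250 → 1000 → 800 — 3 1/3 stops dropped (darker).
Net: +1 1/3 −2 2/3 −3 1/3 = −4 2/3 stops.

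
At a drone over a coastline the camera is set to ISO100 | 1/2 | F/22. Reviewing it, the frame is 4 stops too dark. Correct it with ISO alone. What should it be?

ISO 1600

Underexposed by 4 stops → need 4 stops brighter.
ISO: 100 → 200 → 400 → 800 → 1600.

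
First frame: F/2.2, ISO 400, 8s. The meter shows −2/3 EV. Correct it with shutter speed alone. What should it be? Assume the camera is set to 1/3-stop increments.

Underexposed by 2/3 stop → need 2/3 stop brighter.
Shutter speed: 8 → 10 → 13.

13 s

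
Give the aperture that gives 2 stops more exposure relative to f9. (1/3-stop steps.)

f/4.5

Aperture: f/9 → f/8 → f/7.1 → f/6.3 → f/5.6 → f/5 → f/4.5 — 2 stops larger aperture (brighter).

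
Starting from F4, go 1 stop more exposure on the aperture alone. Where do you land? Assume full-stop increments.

f/2.8

Aperture: f/4 → f/2.8 — 1 stop wider (brighter).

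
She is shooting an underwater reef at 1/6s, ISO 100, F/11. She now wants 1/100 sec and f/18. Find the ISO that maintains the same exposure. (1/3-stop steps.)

Shutter speed: 1/6 → 1/8 → 1/10 → 1/13 → 1/15 → 1/20 → 1/25 → 1/30 → 1/40 → 1/50 → 1/60 → 1/80 → 1/100 — 4 stops shorter (darker).
Aperture: f/11 → f/13 → f/14 → f/16 → f/18 — 1 1/3 stops stopped down (darker).
Net change so far: 5 1/3 stops darker. Offset with the ISO: 100 → 125 → 160 → 200 → 250 → 320 → 400 → 500 → 640 → 800 → 1000 → 1250 → 1600 → 2000 → 2500 → 3200 → 4000.

ISO 4000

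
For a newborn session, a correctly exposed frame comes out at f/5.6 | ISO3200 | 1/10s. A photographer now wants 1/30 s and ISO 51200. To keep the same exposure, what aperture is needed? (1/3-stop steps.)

Shutter speed: 1/10 → 1/13 → 1/15 → 1/20 → 1/25 → 1/30 — 1 2/3 stops shorter (darker).
ISO: 3200 → 4000 → 5000 → 6400 → 8000 → 10000 → 12800 → 16000 → 20000 → 25600 → 32000 → 40000 → 51200 — 4 stops raised (brighter).
Net change so far: 2 1/3 stops brighter. Offset with the aperture: f/5.6 → f/6.3 → f/7.1 → f/8 → f/9 → f/10 → f/11 → f/13.

f/13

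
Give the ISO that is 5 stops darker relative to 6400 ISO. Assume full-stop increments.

ISO: 6400 → 3200 → 1600 → 800 → 400 → 200 — 5 stops dropped (darker).

ISO 200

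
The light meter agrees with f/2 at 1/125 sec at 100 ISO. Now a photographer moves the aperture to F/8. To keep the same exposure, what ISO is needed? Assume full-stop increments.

ISO 1600

Aperture: f/2 → f/2.8 → f/4 → f/5.6 → f/8 — 4 stops smaller aperture (darker).
Need 4 stops brighter from the ISO: 100 → 200 → 400 → 800 → 1600.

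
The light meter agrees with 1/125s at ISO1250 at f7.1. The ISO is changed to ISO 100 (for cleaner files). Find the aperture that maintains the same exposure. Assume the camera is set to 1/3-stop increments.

f/2

ISO: 1250 → 1000 → 800 → 640 → 500 → 400 → 320 → 250 → 200 → 160 → 125 → 100 — 3 2/3 stops lower (darker).
Need 3 2/3 stops brighter from the aperture: f/7.1 → f/6.3 → f/5.6 → f/5 → f/4.5 → f/4 → f/3.5 → f/3.2 → f/2.8 → f/2.5 → f/2.2 → f/2.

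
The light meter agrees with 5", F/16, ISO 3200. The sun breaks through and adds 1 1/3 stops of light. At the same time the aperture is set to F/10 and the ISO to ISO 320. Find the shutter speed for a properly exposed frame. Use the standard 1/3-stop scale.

8 s

Scene light: 1 1/3 stops brighter.
Aperture: f/16 → f/14 → f/13 → f/11 → f/10 — 1 1/3 stops opened up (brighter).
ISO: 3200 → 2500 → 2000 → 1600 → 1250 → 1000 → 800 → 640 → 500 → 400 → 320 — 3 1/3 stops lower (darker).
Net so far: 2/3 stop darker. Shutter speed: 5 → 6 → 8.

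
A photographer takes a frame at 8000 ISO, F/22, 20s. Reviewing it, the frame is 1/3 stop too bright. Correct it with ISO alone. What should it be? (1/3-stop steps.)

Overexposed by 1/3 stop → need 1/3 stop darker.
ISO: 8000 → 6400.

ISO 6400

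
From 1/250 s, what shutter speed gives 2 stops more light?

1/60s

Shutter speed: 1/250 → 1/125 → 1/60 — 2 stops longer (brighter).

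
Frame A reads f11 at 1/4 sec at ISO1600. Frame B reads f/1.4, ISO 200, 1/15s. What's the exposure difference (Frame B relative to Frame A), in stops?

1 stop brighter

Aperture: f/11 → f/8 → f/5.6 → f/4 → f/2.8 → f/2 → f/1.4 — 6 stops larger aperture (brighter).
Shutter speed: 1/4 → 1/8 → 1/15 — 2 stops faster (darker).
ISO: 1600 → 800 → 400 → 200 — 3 stops dropped (darker).
Net: +6 −2 −3 = +1 stop.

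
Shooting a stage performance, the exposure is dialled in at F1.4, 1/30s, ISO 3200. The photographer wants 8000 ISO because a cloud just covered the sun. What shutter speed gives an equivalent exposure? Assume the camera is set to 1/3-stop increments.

1/80s

ISO: 3200 → 4000 → 5000 → 6400 → 8000 — 1 1/3 stops raised (brighter).
Need 1 1/3 stops darker from the shutter speed: 1/30 → 1/40 → 1/50 → 1/60 → 1/80.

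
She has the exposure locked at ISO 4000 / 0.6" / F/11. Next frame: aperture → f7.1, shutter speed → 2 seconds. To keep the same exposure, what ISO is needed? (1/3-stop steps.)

ISO 500

Aperture: f/11 → f/10 → f/9 → f/8 → f/7.1 — 1 1/3 stops opened up (brighter).
Shutter speed: 0.6 → 0.8 → 1 → 1.3 → 1.6 → 2 — 1 2/3 stops longer (brighter).
Net change so far: 3 stops brighter. Offset with the ISO: 4000 → 3200 → 2500 → 2000 → 1600 → 1250 → 1000 → 800 → 640 → 500.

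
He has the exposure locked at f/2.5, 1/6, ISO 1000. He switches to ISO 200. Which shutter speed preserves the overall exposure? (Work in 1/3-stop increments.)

ISO: 1000 → 800 → 640 → 500 → 400 → 320 → 250 → 200 — 2 1/3 stops lower (darker).
Need 2 1/3 stops brighter from the shutter speed: 1/6 → 1/5 → 1/4 → 0.3 → 0.4 → 0.5 → 0.6 → 0.8.

0.8 s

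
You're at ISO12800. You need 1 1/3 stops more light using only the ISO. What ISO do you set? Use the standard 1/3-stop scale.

ISO 32000

ISO: 12800 → 16000 → 20000 → 25600 → 32000 — 1 1/3 stops higher (brighter).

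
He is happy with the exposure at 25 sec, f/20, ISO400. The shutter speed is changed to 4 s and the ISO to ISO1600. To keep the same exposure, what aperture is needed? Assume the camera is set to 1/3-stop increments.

f/16

Shutter speed: 25 → 20 → 15 → 13 → 10 → 8 → 6 → 5 → 4 — 2 2/3 stops shorter (darker).
ISO: 400 → 500 → 640 → 800 → 1000 → 1250 → 1600 — 2 stops higher (brighter).
Net change so far: 2/3 stop darker. Offset with the aperture: f/20 → f/18 → f/16.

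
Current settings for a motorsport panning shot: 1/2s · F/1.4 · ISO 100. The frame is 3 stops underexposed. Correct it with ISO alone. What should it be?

Underexposed by 3 stops → need 3 stops brighter.
ISO: 100 → 200 → 400 → 800.

ISO 800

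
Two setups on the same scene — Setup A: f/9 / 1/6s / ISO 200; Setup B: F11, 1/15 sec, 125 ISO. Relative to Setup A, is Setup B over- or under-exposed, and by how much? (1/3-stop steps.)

2 2/3 stops darker

Aperture: f/9 → f/10 → f/11 — 2/3 stop smaller aperture (darker).
Shutter speed: 1/6 → 1/8 → 1/10 → 1/13 → 1/15 — 1 1/3 stops faster (darker).
ISO: 200 → 160 → 125 — 2/3 stop lower (darker).
Net: −2/3 −1 1/3 −2/3 = −2 2/3 stops.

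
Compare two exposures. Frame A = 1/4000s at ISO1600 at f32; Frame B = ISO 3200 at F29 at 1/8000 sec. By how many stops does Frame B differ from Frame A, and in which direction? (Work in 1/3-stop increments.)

Aperture: f/32 → f/29 — 1/3 stop larger aperture (brighter).
Shutter speed: 1/4000 → 1/5000 → 1/6400 → 1/8000 — 1 stop shorter (darker).
ISO: 1600 → 2000 → 2500 → 3200 — 1 stop raised (brighter).
Net: +1/3 −1 +1 = +1/3 stops.

1/3 stop brighter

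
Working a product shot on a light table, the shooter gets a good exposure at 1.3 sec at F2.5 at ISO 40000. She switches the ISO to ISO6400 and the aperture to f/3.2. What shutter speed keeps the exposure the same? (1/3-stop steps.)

13 s

ISO: 40000 → 32000 → 25600 → 20000 → 16000 → 12800 → 10000 → 8000 → 6400 — 2 2/3 stops lower (darker).
Aperture: f/2.5 → f/2.8 → f/3.2 — 2/3 stop narrower (darker).
Net change so far: 3 1/3 stops darker. Offset with the shutter speed: 1.3 → 1.6 → 2 → 2.5 → 3.2 → 4 → 5 → 6 → 8 → 10 → 13.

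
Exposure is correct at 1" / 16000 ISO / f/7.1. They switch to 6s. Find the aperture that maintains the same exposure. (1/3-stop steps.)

f/18

Shutter speed: 1 → 1.3 → 1.6 → 2 → 2.5 → 3.2 → 4 → 5 → 6 — 2 2/3 stops longer (brighter).
Need 2 2/3 stops darker from the aperture: f/7.1 → f/8 → f/9 → f/10 → f/11 → f/13 → f/14 → f/16 → f/18.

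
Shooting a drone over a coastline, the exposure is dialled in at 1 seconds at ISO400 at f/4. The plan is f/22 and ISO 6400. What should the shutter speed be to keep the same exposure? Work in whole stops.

2 s

Aperture: f/4 → f/5.6 → f/8 → f/11 → f/16 → f/22 — 5 stops smaller aperture (darker).
ISO: 400 → 800 → 1600 → 3200 → 6400 — 4 stops higher (brighter).
Net change so far: 1 stop darker. Offset with the shutter speed: 1 → 2.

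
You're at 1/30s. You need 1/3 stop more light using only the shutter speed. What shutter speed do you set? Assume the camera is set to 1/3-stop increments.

Shutter speed: 1/30 → 1/25 — 1/3 stop slower (brighter).

1/25s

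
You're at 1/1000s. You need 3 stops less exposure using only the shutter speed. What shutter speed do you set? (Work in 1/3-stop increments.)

Shutter speed: 1/1000 → 1/1250 → 1/1600 → 1/2000 → 1/2500 → 1/3200 → 1/4000 → 1/5000 → 1/6400 → 1/8000 — 3 stops faster (darker).

1/8000s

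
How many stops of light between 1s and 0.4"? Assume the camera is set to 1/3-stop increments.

1 1/3 stops

1 → 0.8 → 0.6 → 0.5 → 0.4 — count the steps: 4 third-stops = 1 1/3 stops.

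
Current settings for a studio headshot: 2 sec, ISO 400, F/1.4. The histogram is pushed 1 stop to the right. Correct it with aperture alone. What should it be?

f/2

Overexposed by 1 stop → need 1 stop darker.
Aperture: f/1.4 → f/2.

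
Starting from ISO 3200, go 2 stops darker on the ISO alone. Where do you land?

ISO: 3200 → 1600 → 800 — 2 stops dropped (darker).

ISO 800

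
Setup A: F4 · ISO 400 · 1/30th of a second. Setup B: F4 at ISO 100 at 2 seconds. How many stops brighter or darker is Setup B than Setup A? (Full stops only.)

Aperture: unchanged.
Shutter speed: 1/30 → 1/15 → 1/8 → 1/4 → 1/2 → 1 → 2 — 6 stops longer (brighter).
ISO: 400 → 200 → 100 — 2 stops lower (darker).
Net: +6 −2 = +4 stops.

4 stops brighter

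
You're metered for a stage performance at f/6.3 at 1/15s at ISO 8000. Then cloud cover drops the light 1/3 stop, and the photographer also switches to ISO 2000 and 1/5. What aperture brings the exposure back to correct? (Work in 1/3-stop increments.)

f/5

Scene light: 1/3 stop darker.
ISO: 8000 → 6400 → 5000 → 4000 → 3200 → 2500 → 2000 — 2 stops dropped (darker).
Shutter speed: 1/15 → 1/13 → 1/10 → 1/8 → 1/6 → 1/5 — 1 2/3 stops longer (brighter).
Net so far: 2/3 stop darker. Aperture: f/6.3 → f/5.6 → f/5.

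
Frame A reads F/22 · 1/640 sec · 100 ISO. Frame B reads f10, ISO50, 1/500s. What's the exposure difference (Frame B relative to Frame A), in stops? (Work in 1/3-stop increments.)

1 2/3 stops brighter

Aperture: f/22 → f/20 → f/18 → f/16 → f/14 → f/13 → f/11 → f/10 — 2 1/3 stops wider (brighter).
Shutter speed: 1/640 → 1/500 — 1/3 stop longer (brighter).
ISO: 100 → 80 → 64 → 50 — 1 stop lower (darker).
Net: +2 1/3 +1/3 −1 = +1 2/3 stops.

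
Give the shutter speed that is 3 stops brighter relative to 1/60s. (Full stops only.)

Shutter speed: 1/60 → 1/30 → 1/15 → 1/8 — 3 stops slower (brighter).

1/8s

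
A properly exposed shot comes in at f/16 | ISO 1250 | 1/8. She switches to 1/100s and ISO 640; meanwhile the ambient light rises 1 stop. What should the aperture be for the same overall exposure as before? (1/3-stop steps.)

f/4.5

Scene light: 1 stop brighter.
Shutter speed: 1/8 → 1/10 → 1/13 → 1/15 → 1/20 → 1/25 → 1/30 → 1/40 → 1/50 → 1/60 → 1/80 → 1/100 — 3 2/3 stops faster (darker).
ISO: 1250 → 1000 → 800 → 640 — 1 stop lower (darker).
Net so far: 3 2/3 stops darker. Aperture: f/16 → f/14 → f/13 → f/11 → f/10 → f/9 → f/8 → f/7.1 → f/6.3 → f/5.6 → f/5 → f/4.5.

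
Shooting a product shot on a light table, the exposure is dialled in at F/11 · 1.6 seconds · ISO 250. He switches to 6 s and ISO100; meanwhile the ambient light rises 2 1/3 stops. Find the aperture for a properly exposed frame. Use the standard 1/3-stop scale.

Scene light: 2 1/3 stops brighter.
Shutter speed: 1.6 → 2 → 2.5 → 3.2 → 4 → 5 → 6 — 2 stops longer (brighter).
ISO: 250 → 200 → 160 → 125 → 100 — 1 1/3 stops dropped (darker).
Net so far: 3 stops brighter. Aperture: f/11 → f/13 → f/14 → f/16 → f/18 → f/20 → f/22 → f/25 → f/29 → f/32.

f/32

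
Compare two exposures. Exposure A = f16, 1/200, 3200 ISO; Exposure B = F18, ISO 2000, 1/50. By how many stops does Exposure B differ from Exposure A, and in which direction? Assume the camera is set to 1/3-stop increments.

Aperture: f/16 → f/18 — 1/3 stop narrower (darker).
Shutter speed: 1/200 → 1/160 → 1/125 → 1/100 → 1/80 → 1/60 → 1/50 — 2 stops slower (brighter).
ISO: 3200 → 2500 → 2000 — 2/3 stop lower (darker).
Net: −1/3 +2 −2/3 = +1 stop.

1 stop brighter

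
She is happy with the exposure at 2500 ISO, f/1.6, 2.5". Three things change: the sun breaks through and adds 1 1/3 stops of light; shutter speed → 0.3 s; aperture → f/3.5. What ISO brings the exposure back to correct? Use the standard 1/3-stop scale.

Scene light: 1 1/3 stops brighter.
Shutter speed: 2.5 → 2 → 1.6 → 1.3 → 1 → 0.8 → 0.6 → 0.5 → 0.4 → 0.3 — 3 stops faster (darker).
Aperture: f/1.6 → f/1.8 → f/2 → f/2.2 → f/2.5 → f/2.8 → f/3.2 → f/3.5 — 2 1/3 stops stopped down (darker).
Net so far: 4 stops darker. ISO: 2500 → 3200 → 4000 → 5000 → 6400 → 8000 → 10000 → 12800 → 16000 → 20000 → 25600 → 32000 → 40000.

ISO 40000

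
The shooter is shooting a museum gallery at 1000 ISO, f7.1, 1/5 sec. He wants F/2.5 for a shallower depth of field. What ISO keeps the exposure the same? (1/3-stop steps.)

ISO 125

Aperture: f/7.1 → f/6.3 → f/5.6 → f/5 → f/4.5 → f/4 → f/3.5 → f/3.2 → f/2.8 → f/2.5 — 3 stops opened up (brighter).
Need 3 stops darker from the ISO: 1000 → 800 → 640 → 500 → 400 → 320 → 250 → 200 → 160 → 125.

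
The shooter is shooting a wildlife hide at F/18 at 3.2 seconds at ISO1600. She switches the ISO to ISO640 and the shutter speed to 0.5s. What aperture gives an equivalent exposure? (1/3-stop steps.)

ISO: 1600 → 1250 → 1000 → 800 → 640 — 1 1/3 stops lower (darker).
Shutter speed: 3.2 → 2.5 → 2 → 1.6 → 1.3 → 1 → 0.8 → 0.6 → 0.5 — 2 2/3 stops faster (darker).
Net change so far: 4 stops darker. Offset with the aperture: f/18 → f/16 → f/14 → f/13 → f/11 → f/10 → f/9 → f/8 → f/7.1 → f/6.3 → f/5.6 → f/5 → f/4.5.

f/4.5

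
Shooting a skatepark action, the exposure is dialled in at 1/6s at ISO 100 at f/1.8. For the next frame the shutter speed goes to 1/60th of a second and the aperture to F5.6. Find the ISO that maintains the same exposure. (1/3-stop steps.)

ISO 10000

Shutter speed: 1/6 → 1/8 → 1/10 → 1/13 → 1/15 → 1/20 → 1/25 → 1/30 → 1/40 → 1/50 → 1/60 — 3 1/3 stops shorter (darker).
Aperture: f/1.8 → f/2 → f/2.2 → f/2.5 → f/2.8 → f/3.2 → f/3.5 → f/4 → f/4.5 → f/5 → f/5.6 — 3 1/3 stops smaller aperture (darker).
Net change so far: 6 2/3 stops darker. Offset with the ISO: 100 → 125 → 160 → 200 → 250 → 320 → 400 → 500 → 640 → 800 → 1000 → 1250 → 1600 → 2000 → 2500 → 3200 → 4000 → 5000 → 6400 → 8000 → 10000.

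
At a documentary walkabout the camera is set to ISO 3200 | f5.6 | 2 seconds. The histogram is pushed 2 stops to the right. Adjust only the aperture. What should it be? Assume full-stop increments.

f/11

Overexposed by 2 stops → need 2 stops darker.
Aperture: f/5.6 → f/8 → f/11.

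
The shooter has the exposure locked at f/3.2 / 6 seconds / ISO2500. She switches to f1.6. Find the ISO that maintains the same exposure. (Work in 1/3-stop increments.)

Aperture: f/3.2 → f/2.8 → f/2.5 → f/2.2 → f/2 → f/1.8 → f/1.6 — 2 stops opened up (brighter).
Need 2 stops darker from the ISO: 2500 → 2000 → 1600 → 1250 → 1000 → 800 → 640.

ISO 640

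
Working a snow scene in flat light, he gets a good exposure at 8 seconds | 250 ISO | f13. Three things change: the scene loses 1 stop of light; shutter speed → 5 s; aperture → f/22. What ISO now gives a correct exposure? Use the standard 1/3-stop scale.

ISO 2500

Scene light: 1 stop darker.
Shutter speed: 8 → 6 → 5 — 2/3 stop faster (darker).
Aperture: f/13 → f/14 → f/16 → f/18 → f/20 → f/22 — 1 2/3 stops smaller aperture (darker).
Net so far: 3 1/3 stops darker. ISO: 250 → 320 → 400 → 500 → 640 → 800 → 1000 → 1250 → 1600 → 2000 → 2500.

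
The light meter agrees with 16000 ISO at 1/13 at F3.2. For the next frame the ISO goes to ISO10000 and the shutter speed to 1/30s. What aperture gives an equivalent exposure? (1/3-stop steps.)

ISO: 16000 → 12800 → 10000 — 2/3 stop lower (darker).
Shutter speed: 1/13 → 1/15 → 1/20 → 1/25 → 1/30 — 1 1/3 stops shorter (darker).
Net change so far: 2 stops darker. Offset with the aperture: f/3.2 → f/2.8 → f/2.5 → f/2.2 → f/2 → f/1.8 → f/1.6.

f/1.6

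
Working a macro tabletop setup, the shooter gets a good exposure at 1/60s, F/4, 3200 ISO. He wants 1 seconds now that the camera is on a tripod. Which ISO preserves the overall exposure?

Shutter speed: 1/60 → 1/30 → 1/15 → 1/8 → 1/4 → 1/2 → 1 — 6 stops longer (brighter).
Need 6 stops darker from the ISO: 3200 → 1600 → 800 → 400 → 200 → 100 → 50.

ISO 50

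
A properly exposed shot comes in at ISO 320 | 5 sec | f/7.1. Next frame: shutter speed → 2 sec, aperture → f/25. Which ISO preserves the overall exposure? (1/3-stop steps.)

ISO 10000

Shutter speed: 5 → 4 → 3.2 → 2.5 → 2 — 1 1/3 stops faster (darker).
Aperture: f/7.1 → f/8 → f/9 → f/10 → f/11 → f/13 → f/14 → f/16 → f/18 → f/20 → f/22 → f/25 — 3 2/3 stops narrower (darker).
Net change so far: 5 stops darker. Offset with the ISO: 320 → 400 → 500 → 640 → 800 → 1000 → 1250 → 1600 → 2000 → 2500 → 3200 → 4000 → 5000 → 6400 → 8000 → 10000.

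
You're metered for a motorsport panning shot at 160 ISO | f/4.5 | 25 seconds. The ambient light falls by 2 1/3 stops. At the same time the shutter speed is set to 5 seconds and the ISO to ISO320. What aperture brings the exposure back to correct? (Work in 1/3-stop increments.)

f/1.2

Scene light: 2 1/3 stops darker.
Shutter speed: 25 → 20 → 15 → 13 → 10 → 8 → 6 → 5 — 2 1/3 stops faster (darker).
ISO: 160 → 200 → 250 → 320 — 1 stop raised (brighter).
Net so far: 3 2/3 stops darker. Aperture: f/4.5 → f/4 → f/3.5 → f/3.2 → f/2.8 → f/2.5 → f/2.2 → f/2 → f/1.8 → f/1.6 → f/1.4 → f/1.2.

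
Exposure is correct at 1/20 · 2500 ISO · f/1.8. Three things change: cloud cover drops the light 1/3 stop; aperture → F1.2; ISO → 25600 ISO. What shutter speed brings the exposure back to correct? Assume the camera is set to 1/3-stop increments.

1/320s

Scene light: 1/3 stop darker.
Aperture: f/1.8 → f/1.6 → f/1.4 → f/1.2 — 1 stop wider (brighter).
ISO: 2500 → 3200 → 4000 → 5000 → 6400 → 8000 → 10000 → 12800 → 16000 → 20000 → 25600 — 3 1/3 stops higher (brighter).
Net so far: 4 stops brighter. Shutter speed: 1/20 → 1/25 → 1/30 → 1/40 → 1/50 → 1/60 → 1/80 → 1/100 → 1/125 → 1/160 → 1/200 → 1/250 → 1/320.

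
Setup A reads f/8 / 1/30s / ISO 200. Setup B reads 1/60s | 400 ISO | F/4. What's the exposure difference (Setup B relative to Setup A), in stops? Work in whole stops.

Aperture: f/8 → f/5.6 → f/4 — 2 stops wider (brighter).
Shutter speed: 1/30 → 1/60 — 1 stop faster (darker).
ISO: 200 → 400 — 1 stop raised (brighter).
Net: +2 −1 +1 = +2 stops.

2 stops brighter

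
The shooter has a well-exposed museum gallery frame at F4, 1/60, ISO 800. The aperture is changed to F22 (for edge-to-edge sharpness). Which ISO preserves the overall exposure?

Aperture: f/4 → f/5.6 → f/8 → f/11 → f/16 → f/22 — 5 stops smaller aperture (darker).
Need 5 stops brighter from the ISO: 800 → 1600 → 3200 → 6400 → 12800 → 25600.

ISO 25600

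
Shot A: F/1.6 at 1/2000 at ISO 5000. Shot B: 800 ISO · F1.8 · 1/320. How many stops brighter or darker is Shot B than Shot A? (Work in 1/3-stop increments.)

1/3 stop darker

Aperture: f/1.6 → f/1.8 — 1/3 stop narrower (darker).
Shutter speed: 1/2000 → 1/1600 → 1/1250 → 1/1000 → 1/800 → 1/640 → 1/500 → 1/400 → 1/320 — 2 2/3 stops longer (brighter).
ISO: 5000 → 4000 → 3200 → 2500 → 2000 → 1600 → 1250 → 1000 → 800 — 2 2/3 stops dropped (darker).
Net: −1/3 +2 2/3 −2 2/3 = −1/3 stops.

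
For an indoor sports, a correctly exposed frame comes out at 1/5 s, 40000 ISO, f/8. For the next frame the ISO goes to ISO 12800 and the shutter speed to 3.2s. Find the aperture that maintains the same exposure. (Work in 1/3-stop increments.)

f/18

ISO: 40000 → 32000 → 25600 → 20000 → 16000 → 12800 — 1 2/3 stops lower (darker).
Shutter speed: 1/5 → 1/4 → 0.3 → 0.4 → 0.5 → 0.6 → 0.8 → 1 → 1.3 → 1.6 → 2 → 2.5 → 3.2 — 4 stops slower (brighter).
Net change so far: 2 1/3 stops brighter. Offset with the aperture: f/8 → f/9 → f/10 → f/11 → f/13 → f/14 → f/16 → f/18.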